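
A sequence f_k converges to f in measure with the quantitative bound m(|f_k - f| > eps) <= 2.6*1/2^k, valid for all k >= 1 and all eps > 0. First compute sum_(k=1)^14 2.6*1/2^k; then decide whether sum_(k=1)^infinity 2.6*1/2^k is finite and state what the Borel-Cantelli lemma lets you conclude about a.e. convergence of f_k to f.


Step 1: List the terms 2.6*1/2^k for k = 1 to 14:
  k=1: 1.3
  k=2: 0.65
  k=3: 0.325
  k=4: 0.1625
  k=5: 0.08125
  k=6: 0.040625
  k=7: 0.020313
  k=8: 0.010156
  k=9: 0.005078
  k=10: 0.002539
  k=11: 0.00127
  k=12: 6.347656e-04
  k=13: 3.173828e-04
  k=14: 1.586914e-04
Step 2: Partial sum = 1.3 + 0.65 + 0.325 + 0.1625 + 0.08125 + 0.040625 + 0.020313 + 0.010156 + 0.005078 + 0.002539 + 0.00127 + 6.347656e-04 + 3.173828e-04 + 1.586914e-04
     = 2.599841
Step 3: The full series sum_(k>=1) 2.6*1/2^k converges (geometric series with ratio 1/2 < 1; a constant multiple of a convergent series converges).
Step 4: Fix eps > 0. Since sum_k m(|f_k - f| > eps) < infinity, the Borel-Cantelli lemma gives
        m(limsup_k {|f_k - f| > eps}) = 0, i.e. for a.e. x, |f_k(x) - f(x)| <= eps for all large k.
        Applying this with eps = 1/j for j = 1, 2, ... and intersecting the countably many full-measure sets,
        for a.e. x we get limsup_k |f_k(x) - f(x)| <= 1/j for every j, hence f_k -> f almost everywhere.
Conclusion: series converges; Borel-Cantelli yields f_k -> f a.e.


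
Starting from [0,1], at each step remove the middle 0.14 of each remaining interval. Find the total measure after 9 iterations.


Step 1: At each step, fraction remaining = 1 - 0.14 = 0.86
Step 2: After 9 steps, measure = (0.86)^9
Result = 0.257327


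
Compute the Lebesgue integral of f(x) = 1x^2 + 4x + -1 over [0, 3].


The Lebesgue integral of a Riemann-integrable function agrees with the Riemann integral.
Antiderivative F(x) = (1/3)x^3 + (4/2)x^2 + -1x
F(3) = (1/3)*3^3 + (4/2)*3^2 + -1*3
     = (1/3)*27 + (4/2)*9 + -1*3
     = 9 + 18 + -3
     = 24
F(0) = 0.0
Integral = F(3) - F(0) = 24 - 0.0 = 24


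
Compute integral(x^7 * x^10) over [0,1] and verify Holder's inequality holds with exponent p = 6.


Step 1: Exact integral of f*g = integral(x^17, 0, 1) = 1/18
     = 0.055556
Step 2: Holder bound with p=6, q=1.2:
  ||f||_p = (integral x^42 dx)^(1/6) = (1/43)^(1/6) = 0.534263
  ||g||_q = (integral x^12 dx)^(1/1.2) = (1/13)^(1/1.2) = 0.117954
Step 3: Holder bound = ||f||_p * ||g||_q = 0.534263 * 0.117954 = 0.063019
Verification: 0.055556 <= 0.063019 (Holder holds)


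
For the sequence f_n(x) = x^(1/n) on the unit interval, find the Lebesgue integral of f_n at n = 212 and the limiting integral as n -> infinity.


At n = 212: f_212(x) = x^(1/212).
Step 1: integral(x^(1/212), 0, 1) = [x^(1/212+1) / (1/212+1)] from 0 to 1
     = 1 / (1/212 + 1) = 1 / ((212+1)/212) = 212/(212+1)
     = 212/213 = 0.995305
Step 2: As n -> infinity, f_n(x) = x^(1/n) -> 1 for x in (0,1], and f_n is increasing in n.
By MCT, lim_n integral(f_n) = integral(lim_n f_n) = integral(1, 0, 1) = 1.
Step 3: Verify convergence: 212/213 = 0.995305 -> 1


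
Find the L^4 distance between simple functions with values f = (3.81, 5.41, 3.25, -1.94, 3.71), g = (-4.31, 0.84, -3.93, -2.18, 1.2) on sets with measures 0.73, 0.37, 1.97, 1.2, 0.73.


Step 1: Compute differences f_i - g_i:
  3.81 - -4.31 = 8.12
  5.41 - 0.84 = 4.57
  3.25 - -3.93 = 7.18
  -1.94 - -2.18 = 0.24
  3.71 - 1.2 = 2.51
Step 2: Compute |diff|^4 * measure for each set:
  |8.12|^4 * 0.73 = 4347.345103 * 0.73 = 3173.561925
  |4.57|^4 * 0.37 = 436.179048 * 0.37 = 161.386248
  |7.18|^4 * 1.97 = 2657.649946 * 1.97 = 5235.570393
  |0.24|^4 * 1.2 = 0.003318 * 1.2 = 0.003981
  |2.51|^4 * 0.73 = 39.69126 * 0.73 = 28.97462
Step 3: Sum = 8599.497167
Step 4: ||f-g||_4 = (8599.497167)^(1/4) = 9.629822


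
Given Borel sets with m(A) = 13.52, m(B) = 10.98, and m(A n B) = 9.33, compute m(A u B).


By inclusion-exclusion: m(A u B) = m(A) + m(B) - m(A n B)
= 13.52 + 10.98 - 9.33
= 15.17


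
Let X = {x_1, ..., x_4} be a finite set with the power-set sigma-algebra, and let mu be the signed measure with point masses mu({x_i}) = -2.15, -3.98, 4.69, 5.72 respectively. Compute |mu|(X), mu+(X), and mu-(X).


Step 1: Every measurable set is a union of atoms (the cells / points), so a Hahn decomposition is
  obtained by grouping atoms by sign: P = union of atoms with mu > 0, N = union of the remaining atoms.
  Atoms in P (indices): 3, 4;  atoms in N (indices): 1, 2
  Positive values: 4.69, 5.72
  Negative values: -2.15, -3.98
Step 2: mu+(X) = mu(P) = sum of positive atom values = 10.41
Step 3: mu-(X) = -mu(N) = sum of |negative atom values| = 6.13
Step 4: |mu|(X) = mu+(X) + mu-(X) = 10.41 + 6.13 = 16.54


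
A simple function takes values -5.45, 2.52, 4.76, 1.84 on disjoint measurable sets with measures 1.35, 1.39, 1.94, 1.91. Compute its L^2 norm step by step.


Step 1: Compute |f_i|^2 for each value:
  |-5.45|^2 = 29.7025
  |2.52|^2 = 6.3504
  |4.76|^2 = 22.6576
  |1.84|^2 = 3.3856
Step 2: Multiply by measures and sum:
  29.7025 * 1.35 = 40.098375
  6.3504 * 1.39 = 8.827056
  22.6576 * 1.94 = 43.955744
  3.3856 * 1.91 = 6.466496
Sum = 40.098375 + 8.827056 + 43.955744 + 6.466496 = 99.347671
Step 3: Take the p-th root:
||f||_2 = (99.347671)^(1/2) = 9.96733


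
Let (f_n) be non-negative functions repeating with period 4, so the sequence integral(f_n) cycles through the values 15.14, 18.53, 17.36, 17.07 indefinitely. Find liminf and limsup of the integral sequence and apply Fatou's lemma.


The sequence (integral(f_n)) is periodic with period 4, repeating the values 15.14, 18.53, 17.36, 17.07 indefinitely.
Step 1: For a periodic sequence, every tail (a_m, a_(m+1), ...) contains all 4 period values infinitely often.
Step 2: Hence inf of every tail = min of the period values = min(15.14, 18.53, 17.36, 17.07) = 15.14.
        liminf_n integral(f_n) = sup over m of (inf of tail from m) = 15.14.
Step 3: Similarly sup of every tail = max of the period values = 18.53.
        limsup_n integral(f_n) = 18.53.
Step 4: Fatou's lemma: integral(liminf_n f_n) <= liminf_n integral(f_n) = 15.14.
        So the integral of the pointwise liminf is at most 15.14.


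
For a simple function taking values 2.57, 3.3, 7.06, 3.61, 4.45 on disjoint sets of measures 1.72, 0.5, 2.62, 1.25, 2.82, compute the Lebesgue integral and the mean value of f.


Step 1: Integral = sum(value_i * measure_i)
= 2.57*1.72 + 3.3*0.5 + 7.06*2.62 + 3.61*1.25 + 4.45*2.82
= 4.4204 + 1.65 + 18.4972 + 4.5125 + 12.549
= 41.6291
Step 2: Total measure of domain = 1.72 + 0.5 + 2.62 + 1.25 + 2.82 = 8.91
Step 3: Average value = 41.6291 / 8.91 = 4.672177


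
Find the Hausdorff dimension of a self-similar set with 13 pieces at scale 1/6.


For a self-similar set with N copies scaled by 1/r:
dim_H = log(N)/log(r) = log(13)/log(6)
= 2.564949/1.791759
= 1.431525


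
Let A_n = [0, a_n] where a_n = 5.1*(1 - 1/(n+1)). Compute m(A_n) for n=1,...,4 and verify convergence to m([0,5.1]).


By continuity of measure from below: if A_n increases to A, then m(A_n) -> m(A).
Here A = [0, 5.1], so m(A) = 5.1
Step 1: a_1 = 5.1*(1 - 1/2) = 2.55, m(A_1) = 2.55
Step 2: a_2 = 5.1*(1 - 1/3) = 3.4, m(A_2) = 3.4
Step 3: a_3 = 5.1*(1 - 1/4) = 3.825, m(A_3) = 3.825
Step 4: a_4 = 5.1*(1 - 1/5) = 4.08, m(A_4) = 4.08
Limit: m(A_n) -> m([0,5.1]) = 5.1


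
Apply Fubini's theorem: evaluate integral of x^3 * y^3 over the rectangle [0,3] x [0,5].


By Fubini's theorem, the double integral factors as a product of single integrals:
Step 1: integral_0^3 x^3 dx = [x^4/4] from 0 to 3
     = 3^4/4 = 20.25
Step 2: integral_0^5 y^3 dy = [y^4/4] from 0 to 5
     = 5^4/4 = 156.25
Step 3: Double integral = 20.25 * 156.25 = 3164.0625


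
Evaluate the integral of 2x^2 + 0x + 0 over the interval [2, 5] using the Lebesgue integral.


The Lebesgue integral of a Riemann-integrable function agrees with the Riemann integral.
Antiderivative F(x) = (2/3)x^3 + (0/2)x^2 + 0x
F(5) = (2/3)*5^3 + (0/2)*5^2 + 0*5
     = (2/3)*125 + (0/2)*25 + 0*5
     = 83.333333 + 0.0 + 0
     = 83.333333
F(2) = 5.333333
Integral = F(5) - F(2) = 83.333333 - 5.333333 = 78


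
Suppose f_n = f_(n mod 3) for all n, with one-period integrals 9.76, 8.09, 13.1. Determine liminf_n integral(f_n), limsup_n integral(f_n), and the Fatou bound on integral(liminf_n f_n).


The sequence (integral(f_n)) is periodic with period 3, repeating the values 9.76, 8.09, 13.1 indefinitely.
Step 1: For a periodic sequence, every tail (a_m, a_(m+1), ...) contains all 3 period values infinitely often.
Step 2: Hence inf of every tail = min of the period values = min(9.76, 8.09, 13.1) = 8.09.
        liminf_n integral(f_n) = sup over m of (inf of tail from m) = 8.09.
Step 3: Similarly sup of every tail = max of the period values = 13.1.
        limsup_n integral(f_n) = 13.1.
Step 4: Fatou's lemma: integral(liminf_n f_n) <= liminf_n integral(f_n) = 8.09.
        So the integral of the pointwise liminf is at most 8.09.


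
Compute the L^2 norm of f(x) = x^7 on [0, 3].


Step 1: ||f||_2 = (integral_0^3 |x^7|^2 dx)^(1/2)
     = (integral_0^3 x^14 dx)^(1/2)
Step 2: integral_0^3 x^14 dx = [x^15/(15)] from 0 to 3 = 3^15/15
     = 14348907/15 = 956593.8
Step 3: ||f||_2 = (956593.8)^(1/2) = 978.056133


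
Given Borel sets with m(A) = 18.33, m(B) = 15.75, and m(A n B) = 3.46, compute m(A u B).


By inclusion-exclusion: m(A u B) = m(A) + m(B) - m(A n B)
= 18.33 + 15.75 - 3.46
= 30.62


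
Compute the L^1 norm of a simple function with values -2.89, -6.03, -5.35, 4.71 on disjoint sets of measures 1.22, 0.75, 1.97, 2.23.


Step 1: Compute |f_i|^1 for each value:
  |-2.89|^1 = 2.89
  |-6.03|^1 = 6.03
  |-5.35|^1 = 5.35
  |4.71|^1 = 4.71
Step 2: Multiply by measures and sum:
  2.89 * 1.22 = 3.5258
  6.03 * 0.75 = 4.5225
  5.35 * 1.97 = 10.5395
  4.71 * 2.23 = 10.5033
Sum = 3.5258 + 4.5225 + 10.5395 + 10.5033 = 29.0911
Step 3: Take the p-th root:
||f||_1 = (29.0911)^(1/1) = 29.0911


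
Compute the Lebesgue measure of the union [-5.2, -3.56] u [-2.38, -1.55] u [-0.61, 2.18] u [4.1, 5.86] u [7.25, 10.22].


For pairwise disjoint intervals, m(union) = sum of lengths.
= (-3.56 - -5.2) + (-1.55 - -2.38) + (2.18 - -0.61) + (5.86 - 4.1) + (10.22 - 7.25)
= 1.64 + 0.83 + 2.79 + 1.76 + 2.97
= 9.99


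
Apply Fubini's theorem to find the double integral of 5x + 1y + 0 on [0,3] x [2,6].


By Fubini, integrate in x first, then y.
Step 1: Fix y, integrate over x in [0,3]:
  integral(5x + 1y + 0, x=0..3)
  = 5*(3^2 - 0^2)/2 + (1y + 0)*(3 - 0)
  = 22.5 + (1y + 0)*3
  = 22.5 + 3y + 0
  = 22.5 + 3y
Step 2: Integrate over y in [2,6]:
  integral(22.5 + 3y, y=2..6)
  = 22.5*4 + 3*(6^2 - 2^2)/2
  = 90 + 48
  = 138


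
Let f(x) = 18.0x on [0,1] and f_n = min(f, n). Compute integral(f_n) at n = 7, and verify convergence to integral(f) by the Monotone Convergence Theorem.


f(x) = 18.0x on [0,1]; f_n(x) = min(18.0x, n). At n = 7:
Step 1: f(x) reaches 7 at x = 7/18.0 = 0.388889
Step 2: integral(f_7) = integral(18.0x, 0, 0.388889) + integral(7, 0.388889, 1)
       = 18.0*0.388889^2/2 + 7*(1 - 0.388889)
       = 1.361111 + 4.277778
       = 5.638889
Step 3: As n -> infinity, f_n increases to f, so by MCT integral(f_n) -> integral(f) = 18.0/2 = 9.
Convergence: integral(f_7) = 5.638889 -> 9 as n -> infinity


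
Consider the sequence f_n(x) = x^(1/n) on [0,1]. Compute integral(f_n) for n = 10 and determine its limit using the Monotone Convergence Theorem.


At n = 10: f_10(x) = x^(1/10).
Step 1: integral(x^(1/10), 0, 1) = [x^(1/10+1) / (1/10+1)] from 0 to 1
     = 1 / (1/10 + 1) = 1 / ((10+1)/10) = 10/(10+1)
     = 10/11 = 0.909091
Step 2: As n -> infinity, f_n(x) = x^(1/n) -> 1 for x in (0,1], and f_n is increasing in n.
By MCT, lim_n integral(f_n) = integral(lim_n f_n) = integral(1, 0, 1) = 1.
Step 3: Verify convergence: 10/11 = 0.909091 -> 1


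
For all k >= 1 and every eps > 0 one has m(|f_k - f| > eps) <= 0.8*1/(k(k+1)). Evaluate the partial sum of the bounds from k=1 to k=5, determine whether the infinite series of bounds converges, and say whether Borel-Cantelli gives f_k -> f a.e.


Step 1: List the terms 0.8*1/(k(k+1)) for k = 1 to 5:
  k=1: 0.4
  k=2: 0.133333
  k=3: 0.066667
  k=4: 0.04
  k=5: 0.026667
Step 2: Partial sum = 0.4 + 0.133333 + 0.066667 + 0.04 + 0.026667
     = 0.666667
Step 3: The full series sum_(k>=1) 0.8*1/(k(k+1)) converges (telescoping series sum 1/(k(k+1)) = 1; a constant multiple of a convergent series converges).
Step 4: Fix eps > 0. Since sum_k m(|f_k - f| > eps) < infinity, the Borel-Cantelli lemma gives
        m(limsup_k {|f_k - f| > eps}) = 0, i.e. for a.e. x, |f_k(x) - f(x)| <= eps for all large k.
        Applying this with eps = 1/j for j = 1, 2, ... and intersecting the countably many full-measure sets,
        for a.e. x we get limsup_k |f_k(x) - f(x)| <= 1/j for every j, hence f_k -> f almost everywhere.
Conclusion: series converges; Borel-Cantelli yields f_k -> f a.e.


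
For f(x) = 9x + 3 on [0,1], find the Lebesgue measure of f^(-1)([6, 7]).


f^(-1)([6, 7]) = {x : 6 <= 9x + 3 <= 7}
Solving: (6 - 3)/9 <= x <= (7 - 3)/9
= [0.333333, 0.444444]
Intersecting with [0,1]: [0.333333, 0.444444]
Measure = 0.444444 - 0.333333 = 0.111111


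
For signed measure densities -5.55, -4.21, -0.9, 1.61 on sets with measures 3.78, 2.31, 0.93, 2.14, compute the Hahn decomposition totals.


Step 1: Compute signed measure on each set:
  Set 1: -5.55 * 3.78 = -20.979
  Set 2: -4.21 * 2.31 = -9.7251
  Set 3: -0.9 * 0.93 = -0.837
  Set 4: 1.61 * 2.14 = 3.4454
Step 2: Total signed measure = (-20.979) + (-9.7251) + (-0.837) + (3.4454)
     = -28.0957
Step 3: Positive part mu+(X) = sum of positive contributions = 3.4454
Step 4: Negative part mu-(X) = |sum of negative contributions| = 31.5411


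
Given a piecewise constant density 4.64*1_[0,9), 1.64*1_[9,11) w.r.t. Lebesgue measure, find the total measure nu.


Integrate each piece of the Radon-Nikodym derivative:
Step 1: integral_0^9 4.64 dx = 4.64*(9-0) = 4.64*9 = 41.76
Step 2: integral_9^11 1.64 dx = 1.64*(11-9) = 1.64*2 = 3.28
Total: 41.76 + 3.28 = 45.04


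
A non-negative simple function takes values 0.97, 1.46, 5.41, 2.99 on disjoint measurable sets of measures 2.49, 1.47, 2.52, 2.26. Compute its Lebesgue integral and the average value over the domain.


Step 1: Integral = sum(value_i * measure_i)
= 0.97*2.49 + 1.46*1.47 + 5.41*2.52 + 2.99*2.26
= 2.4153 + 2.1462 + 13.6332 + 6.7574
= 24.9521
Step 2: Total measure of domain = 2.49 + 1.47 + 2.52 + 2.26 = 8.74
Step 3: Average value = 24.9521 / 8.74 = 2.854931


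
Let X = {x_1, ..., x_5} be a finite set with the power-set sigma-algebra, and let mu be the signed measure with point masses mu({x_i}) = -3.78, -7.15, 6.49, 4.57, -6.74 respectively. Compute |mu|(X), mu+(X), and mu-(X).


Step 1: Every measurable set is a union of atoms (the cells / points), so a Hahn decomposition is
  obtained by grouping atoms by sign: P = union of atoms with mu > 0, N = union of the remaining atoms.
  Atoms in P (indices): 3, 4;  atoms in N (indices): 1, 2, 5
  Positive values: 6.49, 4.57
  Negative values: -3.78, -7.15, -6.74
Step 2: mu+(X) = mu(P) = sum of positive atom values = 11.06
Step 3: mu-(X) = -mu(N) = sum of |negative atom values| = 17.67
Step 4: |mu|(X) = mu+(X) + mu-(X) = 11.06 + 17.67 = 28.73


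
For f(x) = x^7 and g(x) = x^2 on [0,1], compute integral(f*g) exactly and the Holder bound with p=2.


Step 1: Exact integral of f*g = integral(x^9, 0, 1) = 1/10
     = 0.1
Step 2: Holder bound with p=2, q=2:
  ||f||_p = (integral x^14 dx)^(1/2) = (1/15)^(1/2) = 0.258199
  ||g||_q = (integral x^4 dx)^(1/2) = (1/5)^(1/2) = 0.447214
Step 3: Holder bound = ||f||_p * ||g||_q = 0.258199 * 0.447214 = 0.11547
Verification: 0.1 <= 0.11547 (Holder holds)


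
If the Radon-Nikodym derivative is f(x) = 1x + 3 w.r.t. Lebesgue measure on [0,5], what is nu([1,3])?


nu(A) = integral_A (dnu/dmu) dmu = integral_1^3 (1x + 3) dx
Step 1: Antiderivative F(x) = (1/2)x^2 + 3x
Step 2: F(3) = (1/2)*3^2 + 3*3 = 4.5 + 9 = 13.5
Step 3: F(1) = (1/2)*1^2 + 3*1 = 0.5 + 3 = 3.5
Step 4: nu([1,3]) = F(3) - F(1) = 13.5 - 3.5 = 10


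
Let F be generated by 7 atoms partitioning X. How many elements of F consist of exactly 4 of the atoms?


Each element of F is a union of some subset of the 7 atoms.
Elements that are unions of exactly 4 atoms correspond to 4-element subsets of the 7 atoms.
Count = C(7, 4) = 7! / (4! * 3!) = 35.


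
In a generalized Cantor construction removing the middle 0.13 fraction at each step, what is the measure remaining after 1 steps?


Step 1: At each step, fraction remaining = 1 - 0.13 = 0.87
Step 2: After 1 steps, measure = (0.87)^1
Step 3: Computing the power step by step:
  After step 1: 0.87
Result = 0.87


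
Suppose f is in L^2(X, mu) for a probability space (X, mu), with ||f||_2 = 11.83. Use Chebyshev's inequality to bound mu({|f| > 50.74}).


Chebyshev/Markov inequality: mu(|f| > eps) <= (||f||_p / eps)^p
Step 1: ||f||_2 / eps = 11.83 / 50.74 = 0.233149
Step 2: Raise to power p = 2:
  (0.233149)^2 = 0.054359
Step 3: Therefore mu(|f| > 50.74) <= 0.054359


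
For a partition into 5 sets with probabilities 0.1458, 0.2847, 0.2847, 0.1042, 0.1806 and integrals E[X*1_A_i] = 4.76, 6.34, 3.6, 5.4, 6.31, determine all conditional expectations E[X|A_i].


For each cell A_i: E[X|A_i] = E[X*1_A_i] / P(A_i)
Step 1: E[X|A_1] = 4.76 / 0.1458 = 32.647462
Step 2: E[X|A_2] = 6.34 / 0.2847 = 22.269055
Step 3: E[X|A_3] = 3.6 / 0.2847 = 12.644889
Step 4: E[X|A_4] = 5.4 / 0.1042 = 51.823417
Step 5: E[X|A_5] = 6.31 / 0.1806 = 34.939092
Verification: E[X] = sum E[X*1_A_i] = 4.76 + 6.34 + 3.6 + 5.4 + 6.31 = 26.41


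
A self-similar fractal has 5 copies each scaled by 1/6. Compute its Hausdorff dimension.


For a self-similar set with N copies scaled by 1/r:
dim_H = log(N)/log(r) = log(5)/log(6)
= 1.609438/1.791759
= 0.898244


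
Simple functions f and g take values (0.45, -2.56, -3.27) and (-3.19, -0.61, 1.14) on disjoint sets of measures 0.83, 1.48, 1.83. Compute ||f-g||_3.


Step 1: Compute differences f_i - g_i:
  0.45 - -3.19 = 3.64
  -2.56 - -0.61 = -1.95
  -3.27 - 1.14 = -4.41
Step 2: Compute |diff|^3 * measure for each set:
  |3.64|^3 * 0.83 = 48.228544 * 0.83 = 40.029692
  |-1.95|^3 * 1.48 = 7.414875 * 1.48 = 10.974015
  |-4.41|^3 * 1.83 = 85.766121 * 1.83 = 156.952001
Step 3: Sum = 207.955708
Step 4: ||f-g||_3 = (207.955708)^(1/3) = 5.924572


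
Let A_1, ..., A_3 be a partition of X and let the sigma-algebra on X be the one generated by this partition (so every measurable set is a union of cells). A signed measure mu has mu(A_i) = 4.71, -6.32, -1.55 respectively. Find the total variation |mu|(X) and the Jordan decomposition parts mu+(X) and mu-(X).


Step 1: Every measurable set is a union of atoms (the cells / points), so a Hahn decomposition is
  obtained by grouping atoms by sign: P = union of atoms with mu > 0, N = union of the remaining atoms.
  Atoms in P (indices): 1;  atoms in N (indices): 2, 3
  Positive values: 4.71
  Negative values: -6.32, -1.55
Step 2: mu+(X) = mu(P) = sum of positive atom values = 4.71
Step 3: mu-(X) = -mu(N) = sum of |negative atom values| = 7.87
Step 4: |mu|(X) = mu+(X) + mu-(X) = 4.71 + 7.87 = 12.58


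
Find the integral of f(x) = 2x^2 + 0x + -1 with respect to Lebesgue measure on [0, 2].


The Lebesgue integral of a Riemann-integrable function agrees with the Riemann integral.
Antiderivative F(x) = (2/3)x^3 + (0/2)x^2 + -1x
F(2) = (2/3)*2^3 + (0/2)*2^2 + -1*2
     = (2/3)*8 + (0/2)*4 + -1*2
     = 5.333333 + 0.0 + -2
     = 3.333333
F(0) = 0.0
Integral = F(2) - F(0) = 3.333333 - 0.0 = 3.333333


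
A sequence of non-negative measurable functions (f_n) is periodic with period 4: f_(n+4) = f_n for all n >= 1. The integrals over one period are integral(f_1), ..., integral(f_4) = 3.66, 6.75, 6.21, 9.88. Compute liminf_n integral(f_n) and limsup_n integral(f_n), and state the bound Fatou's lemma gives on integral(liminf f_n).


The sequence (integral(f_n)) is periodic with period 4, repeating the values 3.66, 6.75, 6.21, 9.88 indefinitely.
Step 1: For a periodic sequence, every tail (a_m, a_(m+1), ...) contains all 4 period values infinitely often.
Step 2: Hence inf of every tail = min of the period values = min(3.66, 6.75, 6.21, 9.88) = 3.66.
        liminf_n integral(f_n) = sup over m of (inf of tail from m) = 3.66.
Step 3: Similarly sup of every tail = max of the period values = 9.88.
        limsup_n integral(f_n) = 9.88.
Step 4: Fatou's lemma: integral(liminf_n f_n) <= liminf_n integral(f_n) = 3.66.
        So the integral of the pointwise liminf is at most 3.66.


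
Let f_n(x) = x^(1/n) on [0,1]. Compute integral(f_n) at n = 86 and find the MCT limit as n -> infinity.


At n = 86: f_86(x) = x^(1/86).
Step 1: integral(x^(1/86), 0, 1) = [x^(1/86+1) / (1/86+1)] from 0 to 1
     = 1 / (1/86 + 1) = 1 / ((86+1)/86) = 86/(86+1)
     = 86/87 = 0.988506
Step 2: As n -> infinity, f_n(x) = x^(1/n) -> 1 for x in (0,1], and f_n is increasing in n.
By MCT, lim_n integral(f_n) = integral(lim_n f_n) = integral(1, 0, 1) = 1.
Step 3: Verify convergence: 86/87 = 0.988506 -> 1


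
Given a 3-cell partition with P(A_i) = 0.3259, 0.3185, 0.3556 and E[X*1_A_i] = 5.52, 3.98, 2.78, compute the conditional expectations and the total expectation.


For each cell A_i: E[X|A_i] = E[X*1_A_i] / P(A_i)
Step 1: E[X|A_1] = 5.52 / 0.3259 = 16.937711
Step 2: E[X|A_2] = 3.98 / 0.3185 = 12.496075
Step 3: E[X|A_3] = 2.78 / 0.3556 = 7.817773
Verification: E[X] = sum E[X*1_A_i] = 5.52 + 3.98 + 2.78 = 12.28


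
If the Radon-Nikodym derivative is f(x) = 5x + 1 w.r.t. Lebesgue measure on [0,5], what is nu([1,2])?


nu(A) = integral_A (dnu/dmu) dmu = integral_1^2 (5x + 1) dx
Step 1: Antiderivative F(x) = (5/2)x^2 + 1x
Step 2: F(2) = (5/2)*2^2 + 1*2 = 10 + 2 = 12
Step 3: F(1) = (5/2)*1^2 + 1*1 = 2.5 + 1 = 3.5
Step 4: nu([1,2]) = F(2) - F(1) = 12 - 3.5 = 8.5


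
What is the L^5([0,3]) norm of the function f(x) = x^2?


Step 1: ||f||_5 = (integral_0^3 |x^2|^5 dx)^(1/5)
     = (integral_0^3 x^10 dx)^(1/5)
Step 2: integral_0^3 x^10 dx = [x^11/(11)] from 0 to 3 = 3^11/11
     = 177147/11 = 16104.272727
Step 3: ||f||_5 = (16104.272727)^(1/5) = 6.940459


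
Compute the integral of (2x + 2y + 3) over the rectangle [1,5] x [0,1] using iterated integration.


By Fubini, integrate in x first, then y.
Step 1: Fix y, integrate over x in [1,5]:
  integral(2x + 2y + 3, x=1..5)
  = 2*(5^2 - 1^2)/2 + (2y + 3)*(5 - 1)
  = 24 + (2y + 3)*4
  = 24 + 8y + 12
  = 36 + 8y
Step 2: Integrate over y in [0,1]:
  integral(36 + 8y, y=0..1)
  = 36*1 + 8*(1^2 - 0^2)/2
  = 36 + 4
  = 40


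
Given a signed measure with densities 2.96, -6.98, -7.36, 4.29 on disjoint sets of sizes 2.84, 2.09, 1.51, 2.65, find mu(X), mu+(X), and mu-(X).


Step 1: Compute signed measure on each set:
  Set 1: 2.96 * 2.84 = 8.4064
  Set 2: -6.98 * 2.09 = -14.5882
  Set 3: -7.36 * 1.51 = -11.1136
  Set 4: 4.29 * 2.65 = 11.3685
Step 2: Total signed measure = (8.4064) + (-14.5882) + (-11.1136) + (11.3685)
     = -5.9269
Step 3: Positive part mu+(X) = sum of positive contributions = 19.7749
Step 4: Negative part mu-(X) = |sum of negative contributions| = 25.7018


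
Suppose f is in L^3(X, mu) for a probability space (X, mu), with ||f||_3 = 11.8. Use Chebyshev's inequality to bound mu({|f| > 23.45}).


Chebyshev/Markov inequality: mu(|f| > eps) <= (||f||_p / eps)^p
Step 1: ||f||_3 / eps = 11.8 / 23.45 = 0.503198
Step 2: Raise to power p = 3:
  (0.503198)^3 = 0.127414
Step 3: Therefore mu(|f| > 23.45) <= 0.127414


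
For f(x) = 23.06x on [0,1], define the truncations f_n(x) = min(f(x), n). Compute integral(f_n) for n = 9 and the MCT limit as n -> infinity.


f(x) = 23.06x on [0,1]; f_n(x) = min(23.06x, n). At n = 9:
Step 1: f(x) reaches 9 at x = 9/23.06 = 0.390286
Step 2: integral(f_9) = integral(23.06x, 0, 0.390286) + integral(9, 0.390286, 1)
       = 23.06*0.390286^2/2 + 9*(1 - 0.390286)
       = 1.756288 + 5.487424
       = 7.243712
Step 3: As n -> infinity, f_n increases to f, so by MCT integral(f_n) -> integral(f) = 23.06/2 = 11.53.
Convergence: integral(f_9) = 7.243712 -> 11.53 as n -> infinity


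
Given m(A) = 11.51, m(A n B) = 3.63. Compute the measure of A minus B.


m(A \ B) = m(A) - m(A n B)
= 11.51 - 3.63
= 7.88


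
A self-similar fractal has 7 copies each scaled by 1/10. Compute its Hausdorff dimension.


For a self-similar set with N copies scaled by 1/r:
dim_H = log(N)/log(r) = log(7)/log(10)
= 1.94591/2.302585
= 0.845098


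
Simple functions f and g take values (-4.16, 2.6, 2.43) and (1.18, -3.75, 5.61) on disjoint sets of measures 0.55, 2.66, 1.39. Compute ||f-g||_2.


Step 1: Compute differences f_i - g_i:
  -4.16 - 1.18 = -5.34
  2.6 - -3.75 = 6.35
  2.43 - 5.61 = -3.18
Step 2: Compute |diff|^2 * measure for each set:
  |-5.34|^2 * 0.55 = 28.5156 * 0.55 = 15.68358
  |6.35|^2 * 2.66 = 40.3225 * 2.66 = 107.25785
  |-3.18|^2 * 1.39 = 10.1124 * 1.39 = 14.056236
Step 3: Sum = 136.997666
Step 4: ||f-g||_2 = (136.997666)^(1/2) = 11.7046


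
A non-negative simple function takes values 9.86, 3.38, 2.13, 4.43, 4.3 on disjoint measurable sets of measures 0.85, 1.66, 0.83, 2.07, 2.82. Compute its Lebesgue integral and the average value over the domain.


Step 1: Integral = sum(value_i * measure_i)
= 9.86*0.85 + 3.38*1.66 + 2.13*0.83 + 4.43*2.07 + 4.3*2.82
= 8.381 + 5.6108 + 1.7679 + 9.1701 + 12.126
= 37.0558
Step 2: Total measure of domain = 0.85 + 1.66 + 0.83 + 2.07 + 2.82 = 8.23
Step 3: Average value = 37.0558 / 8.23 = 4.502527


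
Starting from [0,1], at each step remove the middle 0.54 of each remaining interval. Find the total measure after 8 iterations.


Step 1: At each step, fraction remaining = 1 - 0.54 = 0.46
Step 2: After 8 steps, measure = (0.46)^8
Result = 0.002005


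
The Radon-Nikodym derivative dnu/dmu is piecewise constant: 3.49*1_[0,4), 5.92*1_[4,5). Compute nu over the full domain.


Integrate each piece of the Radon-Nikodym derivative:
Step 1: integral_0^4 3.49 dx = 3.49*(4-0) = 3.49*4 = 13.96
Step 2: integral_4^5 5.92 dx = 5.92*(5-4) = 5.92*1 = 5.92
Total: 13.96 + 5.92 = 19.88


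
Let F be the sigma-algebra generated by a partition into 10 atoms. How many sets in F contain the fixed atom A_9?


Each element of F is a union of some subset S of the 10 atoms.
The element contains A_9 iff A_9 is in S.
So we count subsets S of {A_1,...,A_10} with A_9 in S: choose freely among the other 9 atoms.
Count = 2^(10-1) = 2^9 = 512.


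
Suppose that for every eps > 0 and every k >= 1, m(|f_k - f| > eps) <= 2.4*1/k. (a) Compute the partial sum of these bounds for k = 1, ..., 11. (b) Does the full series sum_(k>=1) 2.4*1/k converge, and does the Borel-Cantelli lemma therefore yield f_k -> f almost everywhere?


Step 1: List the terms 2.4*1/k for k = 1 to 11:
  k=1: 2.4
  k=2: 1.2
  k=3: 0.8
  k=4: 0.6
  k=5: 0.48
  k=6: 0.4
  k=7: 0.342857
  k=8: 0.3
  k=9: 0.266667
  k=10: 0.24
  k=11: 0.218182
Step 2: Partial sum = 2.4 + 1.2 + 0.8 + 0.6 + 0.48 + 0.4 + 0.342857 + 0.3 + 0.266667 + 0.24 + 0.218182
     = 7.247706
Step 3: The full series sum_(k>=1) 2.4*1/k diverges (harmonic series, p = 1; a nonzero constant multiple of a divergent series diverges).
Step 4: The (first) Borel-Cantelli lemma requires a summable sequence of measures, so it does not apply here;
        from this bound alone no conclusion about a.e. convergence can be drawn (convergence in measure still
        gives an a.e.-convergent subsequence, but not a.e. convergence of the whole sequence).
Conclusion: series diverges; Borel-Cantelli is inconclusive about a.e. convergence of f_k.


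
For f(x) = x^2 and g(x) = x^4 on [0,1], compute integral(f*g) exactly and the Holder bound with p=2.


Step 1: Exact integral of f*g = integral(x^6, 0, 1) = 1/7
     = 0.142857
Step 2: Holder bound with p=2, q=2:
  ||f||_p = (integral x^4 dx)^(1/2) = (1/5)^(1/2) = 0.447214
  ||g||_q = (integral x^8 dx)^(1/2) = (1/9)^(1/2) = 0.333333
Step 3: Holder bound = ||f||_p * ||g||_q = 0.447214 * 0.333333 = 0.149071
Verification: 0.142857 <= 0.149071 (Holder holds)


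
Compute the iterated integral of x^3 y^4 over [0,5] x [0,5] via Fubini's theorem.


By Fubini's theorem, the double integral factors as a product of single integrals:
Step 1: integral_0^5 x^3 dx = [x^4/4] from 0 to 5
     = 5^4/4 = 156.25
Step 2: integral_0^5 y^4 dy = [y^5/5] from 0 to 5
     = 5^5/5 = 625
Step 3: Double integral = 156.25 * 625 = 97656.25


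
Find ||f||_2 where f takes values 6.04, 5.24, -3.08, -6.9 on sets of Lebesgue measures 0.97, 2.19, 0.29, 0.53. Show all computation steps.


Step 1: Compute |f_i|^2 for each value:
  |6.04|^2 = 36.4816
  |5.24|^2 = 27.4576
  |-3.08|^2 = 9.4864
  |-6.9|^2 = 47.61
Step 2: Multiply by measures and sum:
  36.4816 * 0.97 = 35.387152
  27.4576 * 2.19 = 60.132144
  9.4864 * 0.29 = 2.751056
  47.61 * 0.53 = 25.2333
Sum = 35.387152 + 60.132144 + 2.751056 + 25.2333 = 123.503652
Step 3: Take the p-th root:
||f||_2 = (123.503652)^(1/2) = 11.11322


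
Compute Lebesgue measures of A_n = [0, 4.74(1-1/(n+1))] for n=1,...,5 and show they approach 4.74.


By continuity of measure from below: if A_n increases to A, then m(A_n) -> m(A).
Here A = [0, 4.74], so m(A) = 4.74
Step 1: a_1 = 4.74*(1 - 1/2) = 2.37, m(A_1) = 2.37
Step 2: a_2 = 4.74*(1 - 1/3) = 3.16, m(A_2) = 3.16
Step 3: a_3 = 4.74*(1 - 1/4) = 3.555, m(A_3) = 3.555
Step 4: a_4 = 4.74*(1 - 1/5) = 3.792, m(A_4) = 3.792
Step 5: a_5 = 4.74*(1 - 1/6) = 3.95, m(A_5) = 3.95
Limit: m(A_n) -> m([0,4.74]) = 4.74


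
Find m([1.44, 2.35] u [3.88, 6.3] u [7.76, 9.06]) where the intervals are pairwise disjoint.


For pairwise disjoint intervals, m(union) = sum of lengths.
= (2.35 - 1.44) + (6.3 - 3.88) + (9.06 - 7.76)
= 0.91 + 2.42 + 1.3
= 4.63


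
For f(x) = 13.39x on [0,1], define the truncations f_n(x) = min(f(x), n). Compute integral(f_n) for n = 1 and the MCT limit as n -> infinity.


f(x) = 13.39x on [0,1]; f_n(x) = min(13.39x, n). At n = 1:
Step 1: f(x) reaches 1 at x = 1/13.39 = 0.074683
Step 2: integral(f_1) = integral(13.39x, 0, 0.074683) + integral(1, 0.074683, 1)
       = 13.39*0.074683^2/2 + 1*(1 - 0.074683)
       = 0.037341 + 0.925317
       = 0.962659
Step 3: As n -> infinity, f_n increases to f, so by MCT integral(f_n) -> integral(f) = 13.39/2 = 6.695.
Convergence: integral(f_1) = 0.962659 -> 6.695 as n -> infinity


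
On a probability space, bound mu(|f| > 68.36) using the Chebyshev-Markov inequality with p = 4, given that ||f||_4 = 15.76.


Chebyshev/Markov inequality: mu(|f| > eps) <= (||f||_p / eps)^p
Step 1: ||f||_4 / eps = 15.76 / 68.36 = 0.230544
Step 2: Raise to power p = 4:
  (0.230544)^4 = 0.002825
Step 3: Therefore mu(|f| > 68.36) <= 0.002825


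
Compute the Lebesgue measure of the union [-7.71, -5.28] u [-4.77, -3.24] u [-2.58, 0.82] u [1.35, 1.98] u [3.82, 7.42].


For pairwise disjoint intervals, m(union) = sum of lengths.
= (-5.28 - -7.71) + (-3.24 - -4.77) + (0.82 - -2.58) + (1.98 - 1.35) + (7.42 - 3.82)
= 2.43 + 1.53 + 3.4 + 0.63 + 3.6
= 11.59


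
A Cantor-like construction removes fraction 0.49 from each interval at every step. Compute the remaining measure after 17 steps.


Step 1: At each step, fraction remaining = 1 - 0.49 = 0.51
Step 2: After 17 steps, measure = (0.51)^17
Result = 1.068299e-05


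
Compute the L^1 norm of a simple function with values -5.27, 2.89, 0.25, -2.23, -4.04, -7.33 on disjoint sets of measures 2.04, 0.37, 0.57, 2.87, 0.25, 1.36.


Step 1: Compute |f_i|^1 for each value:
  |-5.27|^1 = 5.27
  |2.89|^1 = 2.89
  |0.25|^1 = 0.25
  |-2.23|^1 = 2.23
  |-4.04|^1 = 4.04
  |-7.33|^1 = 7.33
Step 2: Multiply by measures and sum:
  5.27 * 2.04 = 10.7508
  2.89 * 0.37 = 1.0693
  0.25 * 0.57 = 0.1425
  2.23 * 2.87 = 6.4001
  4.04 * 0.25 = 1.01
  7.33 * 1.36 = 9.9688
Sum = 10.7508 + 1.0693 + 0.1425 + 6.4001 + 1.01 + 9.9688 = 29.3415
Step 3: Take the p-th root:
||f||_1 = (29.3415)^(1/1) = 29.3415


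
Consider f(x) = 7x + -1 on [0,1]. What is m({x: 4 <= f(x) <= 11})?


f^(-1)([4, 11]) = {x : 4 <= 7x + -1 <= 11}
Solving: (4 - -1)/7 <= x <= (11 - -1)/7
= [0.714286, 1.714286]
Intersecting with [0,1]: [0.714286, 1]
Measure = 1 - 0.714286 = 0.285714


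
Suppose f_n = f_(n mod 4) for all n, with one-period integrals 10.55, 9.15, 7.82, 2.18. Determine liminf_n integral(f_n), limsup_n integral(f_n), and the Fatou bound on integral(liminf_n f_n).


The sequence (integral(f_n)) is periodic with period 4, repeating the values 10.55, 9.15, 7.82, 2.18 indefinitely.
Step 1: For a periodic sequence, every tail (a_m, a_(m+1), ...) contains all 4 period values infinitely often.
Step 2: Hence inf of every tail = min of the period values = min(10.55, 9.15, 7.82, 2.18) = 2.18.
        liminf_n integral(f_n) = sup over m of (inf of tail from m) = 2.18.
Step 3: Similarly sup of every tail = max of the period values = 10.55.
        limsup_n integral(f_n) = 10.55.
Step 4: Fatou's lemma: integral(liminf_n f_n) <= liminf_n integral(f_n) = 2.18.
        So the integral of the pointwise liminf is at most 2.18.


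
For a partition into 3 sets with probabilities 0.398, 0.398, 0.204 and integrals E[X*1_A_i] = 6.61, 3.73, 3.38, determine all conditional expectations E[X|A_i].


For each cell A_i: E[X|A_i] = E[X*1_A_i] / P(A_i)
Step 1: E[X|A_1] = 6.61 / 0.398 = 16.60804
Step 2: E[X|A_2] = 3.73 / 0.398 = 9.371859
Step 3: E[X|A_3] = 3.38 / 0.204 = 16.568627
Verification: E[X] = sum E[X*1_A_i] = 6.61 + 3.73 + 3.38 = 13.72


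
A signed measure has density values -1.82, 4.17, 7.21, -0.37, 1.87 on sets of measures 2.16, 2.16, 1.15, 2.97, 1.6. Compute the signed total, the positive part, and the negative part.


Step 1: Compute signed measure on each set:
  Set 1: -1.82 * 2.16 = -3.9312
  Set 2: 4.17 * 2.16 = 9.0072
  Set 3: 7.21 * 1.15 = 8.2915
  Set 4: -0.37 * 2.97 = -1.0989
  Set 5: 1.87 * 1.6 = 2.992
Step 2: Total signed measure = (-3.9312) + (9.0072) + (8.2915) + (-1.0989) + (2.992)
     = 15.2606
Step 3: Positive part mu+(X) = sum of positive contributions = 20.2907
Step 4: Negative part mu-(X) = |sum of negative contributions| = 5.0301


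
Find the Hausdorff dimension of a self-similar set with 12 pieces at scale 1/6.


For a self-similar set with N copies scaled by 1/r:
dim_H = log(N)/log(r) = log(12)/log(6)
= 2.484907/1.791759
= 1.386853


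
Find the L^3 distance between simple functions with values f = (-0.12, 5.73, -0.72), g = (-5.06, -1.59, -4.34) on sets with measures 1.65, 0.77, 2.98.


Step 1: Compute differences f_i - g_i:
  -0.12 - -5.06 = 4.94
  5.73 - -1.59 = 7.32
  -0.72 - -4.34 = 3.62
Step 2: Compute |diff|^3 * measure for each set:
  |4.94|^3 * 1.65 = 120.553784 * 1.65 = 198.913744
  |7.32|^3 * 0.77 = 392.223168 * 0.77 = 302.011839
  |3.62|^3 * 2.98 = 47.437928 * 2.98 = 141.365025
Step 3: Sum = 642.290608
Step 4: ||f-g||_3 = (642.290608)^(1/3) = 8.628008


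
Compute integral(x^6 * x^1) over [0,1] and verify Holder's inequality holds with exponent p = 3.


Step 1: Exact integral of f*g = integral(x^7, 0, 1) = 1/8
     = 0.125
Step 2: Holder bound with p=3, q=1.5:
  ||f||_p = (integral x^18 dx)^(1/3) = (1/19)^(1/3) = 0.374756
  ||g||_q = (integral x^1.5 dx)^(1/1.5) = (1/2.5)^(1/1.5) = 0.542884
Step 3: Holder bound = ||f||_p * ||g||_q = 0.374756 * 0.542884 = 0.203449
Verification: 0.125 <= 0.203449 (Holder holds)


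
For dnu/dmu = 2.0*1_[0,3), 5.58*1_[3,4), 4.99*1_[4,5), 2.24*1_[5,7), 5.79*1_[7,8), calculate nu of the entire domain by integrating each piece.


Integrate each piece of the Radon-Nikodym derivative:
Step 1: integral_0^3 2.0 dx = 2.0*(3-0) = 2.0*3 = 6
Step 2: integral_3^4 5.58 dx = 5.58*(4-3) = 5.58*1 = 5.58
Step 3: integral_4^5 4.99 dx = 4.99*(5-4) = 4.99*1 = 4.99
Step 4: integral_5^7 2.24 dx = 2.24*(7-5) = 2.24*2 = 4.48
Step 5: integral_7^8 5.79 dx = 5.79*(8-7) = 5.79*1 = 5.79
Total: 6 + 5.58 + 4.99 + 4.48 + 5.79 = 26.84


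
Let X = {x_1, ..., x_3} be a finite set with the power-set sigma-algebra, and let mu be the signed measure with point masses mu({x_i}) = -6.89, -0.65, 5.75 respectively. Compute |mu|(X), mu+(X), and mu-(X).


Step 1: Every measurable set is a union of atoms (the cells / points), so a Hahn decomposition is
  obtained by grouping atoms by sign: P = union of atoms with mu > 0, N = union of the remaining atoms.
  Atoms in P (indices): 3;  atoms in N (indices): 1, 2
  Positive values: 5.75
  Negative values: -6.89, -0.65
Step 2: mu+(X) = mu(P) = sum of positive atom values = 5.75
Step 3: mu-(X) = -mu(N) = sum of |negative atom values| = 7.54
Step 4: |mu|(X) = mu+(X) + mu-(X) = 5.75 + 7.54 = 13.29


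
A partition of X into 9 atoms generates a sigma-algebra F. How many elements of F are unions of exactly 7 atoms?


Each element of F is a union of some subset of the 9 atoms.
Elements that are unions of exactly 7 atoms correspond to 7-element subsets of the 9 atoms.
Count = C(9, 7) = 9! / (7! * 2!) = 36.


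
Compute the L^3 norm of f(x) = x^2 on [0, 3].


Step 1: ||f||_3 = (integral_0^3 |x^2|^3 dx)^(1/3)
     = (integral_0^3 x^6 dx)^(1/3)
Step 2: integral_0^3 x^6 dx = [x^7/(7)] from 0 to 3 = 3^7/7
     = 2187/7 = 312.428571
Step 3: ||f||_3 = (312.428571)^(1/3) = 6.785527


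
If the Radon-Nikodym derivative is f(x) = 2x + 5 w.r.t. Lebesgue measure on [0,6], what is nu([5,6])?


nu(A) = integral_A (dnu/dmu) dmu = integral_5^6 (2x + 5) dx
Step 1: Antiderivative F(x) = (2/2)x^2 + 5x
Step 2: F(6) = (2/2)*6^2 + 5*6 = 36 + 30 = 66
Step 3: F(5) = (2/2)*5^2 + 5*5 = 25 + 25 = 50
Step 4: nu([5,6]) = F(6) - F(5) = 66 - 50 = 16


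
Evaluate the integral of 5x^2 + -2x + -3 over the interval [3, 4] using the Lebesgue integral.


The Lebesgue integral of a Riemann-integrable function agrees with the Riemann integral.
Antiderivative F(x) = (5/3)x^3 + (-2/2)x^2 + -3x
F(4) = (5/3)*4^3 + (-2/2)*4^2 + -3*4
     = (5/3)*64 + (-2/2)*16 + -3*4
     = 106.666667 + -16 + -12
     = 78.666667
F(3) = 27
Integral = F(4) - F(3) = 78.666667 - 27 = 51.666667


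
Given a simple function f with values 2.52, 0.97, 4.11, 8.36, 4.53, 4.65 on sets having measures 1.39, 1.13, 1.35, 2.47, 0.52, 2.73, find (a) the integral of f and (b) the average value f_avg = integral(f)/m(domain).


Step 1: Integral = sum(value_i * measure_i)
= 2.52*1.39 + 0.97*1.13 + 4.11*1.35 + 8.36*2.47 + 4.53*0.52 + 4.65*2.73
= 3.5028 + 1.0961 + 5.5485 + 20.6492 + 2.3556 + 12.6945
= 45.8467
Step 2: Total measure of domain = 1.39 + 1.13 + 1.35 + 2.47 + 0.52 + 2.73 = 9.59
Step 3: Average value = 45.8467 / 9.59 = 4.780678


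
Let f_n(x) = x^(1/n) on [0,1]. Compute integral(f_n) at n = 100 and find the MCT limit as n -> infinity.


At n = 100: f_100(x) = x^(1/100).
Step 1: integral(x^(1/100), 0, 1) = [x^(1/100+1) / (1/100+1)] from 0 to 1
     = 1 / (1/100 + 1) = 1 / ((100+1)/100) = 100/(100+1)
     = 100/101 = 0.990099
Step 2: As n -> infinity, f_n(x) = x^(1/n) -> 1 for x in (0,1], and f_n is increasing in n.
By MCT, lim_n integral(f_n) = integral(lim_n f_n) = integral(1, 0, 1) = 1.
Step 3: Verify convergence: 100/101 = 0.990099 -> 1


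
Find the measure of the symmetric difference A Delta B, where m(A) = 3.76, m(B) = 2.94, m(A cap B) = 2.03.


m(A Delta B) = m(A) + m(B) - 2*m(A n B)
= 3.76 + 2.94 - 2*2.03
= 3.76 + 2.94 - 4.06
= 2.64


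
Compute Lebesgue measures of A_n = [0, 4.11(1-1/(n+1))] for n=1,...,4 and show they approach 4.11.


By continuity of measure from below: if A_n increases to A, then m(A_n) -> m(A).
Here A = [0, 4.11], so m(A) = 4.11
Step 1: a_1 = 4.11*(1 - 1/2) = 2.055, m(A_1) = 2.055
Step 2: a_2 = 4.11*(1 - 1/3) = 2.74, m(A_2) = 2.74
Step 3: a_3 = 4.11*(1 - 1/4) = 3.0825, m(A_3) = 3.0825
Step 4: a_4 = 4.11*(1 - 1/5) = 3.288, m(A_4) = 3.288
Limit: m(A_n) -> m([0,4.11]) = 4.11


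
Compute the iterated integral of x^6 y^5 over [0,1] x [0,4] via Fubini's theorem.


By Fubini's theorem, the double integral factors as a product of single integrals:
Step 1: integral_0^1 x^6 dx = [x^7/7] from 0 to 1
     = 1^7/7 = 0.142857
Step 2: integral_0^4 y^5 dy = [y^6/6] from 0 to 4
     = 4^6/6 = 682.666667
Step 3: Double integral = 0.142857 * 682.666667 = 97.52381


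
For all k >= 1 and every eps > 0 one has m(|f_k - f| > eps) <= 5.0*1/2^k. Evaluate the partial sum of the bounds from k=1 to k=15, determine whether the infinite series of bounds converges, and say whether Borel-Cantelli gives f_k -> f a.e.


Step 1: List the terms 5.0*1/2^k for k = 1 to 15:
  k=1: 2.5
  k=2: 1.25
  k=3: 0.625
  k=4: 0.3125
  k=5: 0.15625
  k=6: 0.078125
  k=7: 0.039062
  k=8: 0.019531
  k=9: 0.009766
  k=10: 0.004883
  k=11: 0.002441
  k=12: 0.001221
  k=13: 6.103516e-04
  k=14: 3.051758e-04
  k=15: 1.525879e-04
Step 2: Partial sum = 2.5 + 1.25 + 0.625 + 0.3125 + 0.15625 + 0.078125 + 0.039062 + 0.019531 + 0.009766 + 0.004883 + 0.002441 + 0.001221 + 6.103516e-04 + 3.051758e-04 + 1.525879e-04
     = 4.999847
Step 3: The full series sum_(k>=1) 5.0*1/2^k converges (geometric series with ratio 1/2 < 1; a constant multiple of a convergent series converges).
Step 4: Fix eps > 0. Since sum_k m(|f_k - f| > eps) < infinity, the Borel-Cantelli lemma gives
        m(limsup_k {|f_k - f| > eps}) = 0, i.e. for a.e. x, |f_k(x) - f(x)| <= eps for all large k.
        Applying this with eps = 1/j for j = 1, 2, ... and intersecting the countably many full-measure sets,
        for a.e. x we get limsup_k |f_k(x) - f(x)| <= 1/j for every j, hence f_k -> f almost everywhere.
Conclusion: series converges; Borel-Cantelli yields f_k -> f a.e.
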